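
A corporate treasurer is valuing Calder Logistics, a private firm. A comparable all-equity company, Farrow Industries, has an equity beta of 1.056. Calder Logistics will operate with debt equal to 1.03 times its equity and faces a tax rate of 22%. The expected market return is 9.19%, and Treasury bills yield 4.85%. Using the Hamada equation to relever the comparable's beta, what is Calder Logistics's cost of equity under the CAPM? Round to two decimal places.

β_L = β_U × [1 + (1 − t)(D/E)] = 1.056 × [1 + (1 − 0.22) × 1.03]
    = 1.056 × [1 + 0.78 × 1.03] = 1.056 × 1.8034 = 1.9044
MRP = 9.19% − 4.85% = 4.34%
E(R) = R_f + β_L × MRP = 4.85% + 1.9044 × 4.34% = 13.12%

13.12%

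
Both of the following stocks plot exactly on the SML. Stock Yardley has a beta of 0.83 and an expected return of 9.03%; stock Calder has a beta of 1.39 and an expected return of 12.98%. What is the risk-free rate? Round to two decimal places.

3.18%

Both satisfy E(R) = R_f + β·MRP, so the slope of the SML is
MRP = (12.98% − 9.03%) / (1.39 − 0.83) = 3.95% / 0.56 = 7.0536%
R_f = E(R_Yardley) − β_Yardley·MRP = 9.03% − 0.83 × 7.0536% = 3.1755%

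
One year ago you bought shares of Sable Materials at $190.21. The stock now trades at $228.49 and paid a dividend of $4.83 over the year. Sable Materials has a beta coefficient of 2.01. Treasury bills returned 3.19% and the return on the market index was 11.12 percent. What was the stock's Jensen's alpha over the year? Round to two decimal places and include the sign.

+3.54%

Realised HPR = (P1 + D1 − P0) / P0 = (228.49 + 4.83 − 190.21) / 190.21 = 43.11 / 190.21 = 22.6644%
MRP = 11.12% − 3.19% = 7.93%
CAPM required = R_f + β·MRP = 3.19% + 2.01 × 7.93% = 19.1293%
α = realised − required = 22.6644% − 19.1293% = +3.54%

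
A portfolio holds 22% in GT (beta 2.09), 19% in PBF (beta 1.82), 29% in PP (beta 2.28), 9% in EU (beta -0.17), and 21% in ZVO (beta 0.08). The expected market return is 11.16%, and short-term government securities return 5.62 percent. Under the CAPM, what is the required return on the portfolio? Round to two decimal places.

β_P = Σ w_i β_i = 0.22×2.09 + 0.19×1.82 + 0.29×2.28 + 0.09×-0.17 + 0.21×0.08 = 1.4683
MRP = 11.16% − 5.62% = 5.54%
E(R_P) = R_f + β_P × MRP = 5.62% + 1.4683 × 5.54% = 13.75%

13.75%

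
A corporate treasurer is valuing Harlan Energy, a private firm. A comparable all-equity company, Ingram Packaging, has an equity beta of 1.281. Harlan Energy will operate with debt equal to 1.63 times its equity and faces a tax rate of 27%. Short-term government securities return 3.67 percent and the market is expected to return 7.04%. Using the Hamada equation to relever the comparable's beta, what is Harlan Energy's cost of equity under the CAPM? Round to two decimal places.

13.12%

β_L = β_U × [1 + (1 − t)(D/E)] = 1.281 × [1 + (1 − 0.27) × 1.63]
    = 1.281 × [1 + 0.73 × 1.63] = 1.281 × 2.1899 = 2.8053
MRP = 7.04% − 3.67% = 3.37%
E(R) = R_f + β_L × MRP = 3.67% + 2.8053 × 3.37% = 13.12%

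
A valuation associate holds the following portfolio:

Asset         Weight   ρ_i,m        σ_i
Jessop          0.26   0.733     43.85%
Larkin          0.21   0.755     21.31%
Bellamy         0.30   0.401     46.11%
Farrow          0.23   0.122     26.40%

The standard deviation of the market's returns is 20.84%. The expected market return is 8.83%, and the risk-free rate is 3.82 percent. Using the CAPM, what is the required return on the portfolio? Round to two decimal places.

β_Jessop = 0.733 × 43.85% / 20.84% = 1.5423
β_Larkin = 0.755 × 21.31% / 20.84% = 0.7720
β_Bellamy = 0.401 × 46.11% / 20.84% = 0.8872
β_Farrow = 0.122 × 26.40% / 20.84% = 0.1545
β_P = Σ w_i β_i = 0.26×1.5423 + 0.21×0.7720 + 0.30×0.8872 + 0.23×0.1545 = 0.8648
MRP = 8.83% − 3.82% = 5.01%
E(R_P) = R_f + β_P × MRP = 3.82% + 0.8648 × 5.01% = 8.15%

8.15%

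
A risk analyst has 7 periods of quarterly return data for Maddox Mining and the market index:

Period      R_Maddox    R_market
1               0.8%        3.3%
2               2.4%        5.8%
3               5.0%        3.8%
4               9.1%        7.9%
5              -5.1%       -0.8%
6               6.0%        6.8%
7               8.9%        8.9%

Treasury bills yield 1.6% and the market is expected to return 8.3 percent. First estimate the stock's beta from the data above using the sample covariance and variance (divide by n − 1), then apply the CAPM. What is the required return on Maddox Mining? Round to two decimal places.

Mean R_i = (0.8 + 2.4 + 5.0 + 9.1 − 5.1 + 6.0 + 8.9) / 7 = 3.8714%
Mean R_m = (3.3 + 5.8 + 3.8 + 7.9 − 0.8 + 6.8 + 8.9) / 7 = 5.1000%
Σ(R_i − R̄_i)(R_m − R̄_m) = 93.3300  ⇒  Cov = 93.3300 / 6 = 15.5550
Σ(R_m − R̄_m)² = 65.4000  ⇒  Var(R_m) = 65.4000 / 6 = 10.9000
β = Cov / Var(R_m) = 15.5550 / 10.9000 = 1.4271
MRP = 8.3% − 1.6% = 6.70%
E(R) = R_f + β × MRP = 1.6% + 1.4271 × 6.7% = 11.16%

11.16%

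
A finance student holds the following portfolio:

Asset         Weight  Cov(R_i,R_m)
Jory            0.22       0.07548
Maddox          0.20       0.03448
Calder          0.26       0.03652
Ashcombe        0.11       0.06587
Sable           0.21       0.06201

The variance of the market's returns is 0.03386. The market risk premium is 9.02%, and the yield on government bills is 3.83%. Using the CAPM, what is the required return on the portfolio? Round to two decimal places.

β_Jory = 0.07548 / 0.03386 = 2.2292
β_Maddox = 0.03448 / 0.03386 = 1.0183
β_Calder = 0.03652 / 0.03386 = 1.0786
β_Ashcombe = 0.06587 / 0.03386 = 1.9454
β_Sable = 0.06201 / 0.03386 = 1.8314
β_P = Σ w_i β_i = 0.22×2.2292 + 0.20×1.0183 + 0.26×1.0786 + 0.11×1.9454 + 0.21×1.8314 = 1.5731
E(R_P) = R_f + β_P × MRP = 3.83% + 1.5731 × 9.02% = 18.02%

18.02%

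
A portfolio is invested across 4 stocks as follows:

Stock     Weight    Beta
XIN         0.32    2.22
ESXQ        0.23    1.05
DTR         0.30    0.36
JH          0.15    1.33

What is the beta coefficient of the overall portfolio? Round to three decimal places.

β_P = Σ w_i β_i = 0.32×2.22 + 0.23×1.05 + 0.30×0.36 + 0.15×1.33 = 1.2594

1.259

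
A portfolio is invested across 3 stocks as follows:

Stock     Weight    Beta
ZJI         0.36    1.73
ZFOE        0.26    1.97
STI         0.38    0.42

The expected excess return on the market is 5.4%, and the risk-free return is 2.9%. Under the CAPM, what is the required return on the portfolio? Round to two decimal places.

β_P = Σ w_i β_i = 0.36×1.73 + 0.26×1.97 + 0.38×0.42 = 1.2946
E(R_P) = R_f + β_P × MRP = 2.9% + 1.2946 × 5.4% = 9.89%

9.89%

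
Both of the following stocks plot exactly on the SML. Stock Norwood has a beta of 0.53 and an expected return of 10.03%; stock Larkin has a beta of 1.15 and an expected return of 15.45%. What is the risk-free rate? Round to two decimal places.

5.40%

Both satisfy E(R) = R_f + β·MRP, so the slope of the SML is
MRP = (15.45% − 10.03%) / (1.15 − 0.53) = 5.42% / 0.62 = 8.7419%
R_f = E(R_Norwood) − β_Norwood·MRP = 10.03% − 0.53 × 8.7419% = 5.3968%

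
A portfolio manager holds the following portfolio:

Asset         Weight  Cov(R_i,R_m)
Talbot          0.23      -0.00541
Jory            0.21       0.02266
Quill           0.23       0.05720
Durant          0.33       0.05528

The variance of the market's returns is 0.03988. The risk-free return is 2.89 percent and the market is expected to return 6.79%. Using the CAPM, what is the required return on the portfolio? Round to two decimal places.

6.30%

β_Talbot = -0.00541 / 0.03988 = -0.1357
β_Jory = 0.02266 / 0.03988 = 0.5682
β_Quill = 0.05720 / 0.03988 = 1.4343
β_Durant = 0.05528 / 0.03988 = 1.3862
β_P = Σ w_i β_i = 0.23×-0.1357 + 0.21×0.5682 + 0.23×1.4343 + 0.33×1.3862 = 0.8754
MRP = 6.79% − 2.89% = 3.90%
E(R_P) = R_f + β_P × MRP = 2.89% + 0.8754 × 3.90% = 6.30%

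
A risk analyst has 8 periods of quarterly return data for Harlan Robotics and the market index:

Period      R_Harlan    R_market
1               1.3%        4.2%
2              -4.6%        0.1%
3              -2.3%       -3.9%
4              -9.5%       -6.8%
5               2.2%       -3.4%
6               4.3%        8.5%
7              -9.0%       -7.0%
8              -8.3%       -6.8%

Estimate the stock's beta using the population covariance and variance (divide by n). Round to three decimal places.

0.776

Mean R_i = (1.3 − 4.6 − 2.3 − 9.5 + 2.2 + 4.3 − 9.0 − 8.3) / 8 = -3.2375%
Mean R_m = (4.2 + 0.1 − 3.9 − 6.8 − 3.4 + 8.5 − 7.0 − 6.8) / 8 = -1.8875%
Σ(R_i − R̄_i)(R_m − R̄_m) = 178.1938  ⇒  Cov = 178.1938 / 8 = 22.2742
Σ(R_m − R̄_m)² = 229.6488  ⇒  Var(R_m) = 229.6488 / 8 = 28.7061
β = Cov / Var(R_m) = 22.2742 / 28.7061 = 0.7759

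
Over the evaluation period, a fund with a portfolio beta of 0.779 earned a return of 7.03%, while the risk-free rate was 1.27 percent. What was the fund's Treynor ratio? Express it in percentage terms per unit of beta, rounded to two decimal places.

7.39%

Treynor = (R_P − R_f) / β_P = (7.03% − 1.27%) / 0.7790 = 5.76% / 0.7790 = 7.39%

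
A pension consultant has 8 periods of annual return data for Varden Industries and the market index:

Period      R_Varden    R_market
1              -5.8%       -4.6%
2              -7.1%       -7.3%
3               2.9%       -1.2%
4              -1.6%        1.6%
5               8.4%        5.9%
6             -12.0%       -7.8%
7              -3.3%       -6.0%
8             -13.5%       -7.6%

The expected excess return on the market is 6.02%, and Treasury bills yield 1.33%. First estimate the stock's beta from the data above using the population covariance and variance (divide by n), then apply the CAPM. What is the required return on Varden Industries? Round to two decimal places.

9.17%

Mean R_i = (-5.8 − 7.1 + 2.9 − 1.6 + 8.4 − 12.0 − 3.3 − 13.5) / 8 = -4.0000%
Mean R_m = (-4.6 − 7.3 − 1.2 + 1.6 + 5.9 − 7.8 − 6.0 − 7.6) / 8 = -3.3750%
Σ(R_i − R̄_i)(R_m − R̄_m) = 230.0300  ⇒  Cov = 230.0300 / 8 = 28.7538
Σ(R_m − R̄_m)² = 176.7350  ⇒  Var(R_m) = 176.7350 / 8 = 22.0919
β = Cov / Var(R_m) = 28.7538 / 22.0919 = 1.3016
E(R) = R_f + β × MRP = 1.33% + 1.3016 × 6.02% = 9.17%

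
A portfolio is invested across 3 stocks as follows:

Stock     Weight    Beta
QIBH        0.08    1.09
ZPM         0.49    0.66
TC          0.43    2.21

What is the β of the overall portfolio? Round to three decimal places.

β_P = Σ w_i β_i = 0.08×1.09 + 0.49×0.66 + 0.43×2.21 = 1.3609

1.361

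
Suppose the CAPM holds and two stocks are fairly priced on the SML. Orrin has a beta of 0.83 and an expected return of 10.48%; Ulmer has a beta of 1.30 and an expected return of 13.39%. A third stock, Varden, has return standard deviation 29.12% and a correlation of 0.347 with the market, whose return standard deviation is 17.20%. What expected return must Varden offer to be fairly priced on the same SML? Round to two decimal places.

MRP = (13.39% − 10.48%) / (1.30 − 0.83) = 6.1915%
R_f = 10.48% − 0.83 × 6.1915% = 5.3411%
β_Varden = ρ·σ_i/σ_m = 0.347 × 29.12 / 17.20 = 0.5875
E(R_Varden) = R_f + β × MRP = 5.3411% + 0.5875 × 6.1915% = 8.98%

8.98%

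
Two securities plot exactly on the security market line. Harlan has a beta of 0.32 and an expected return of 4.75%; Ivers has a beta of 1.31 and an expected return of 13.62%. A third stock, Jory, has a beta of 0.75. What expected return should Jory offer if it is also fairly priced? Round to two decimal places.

MRP (SML slope) = (13.62% − 4.75%) / (1.31 − 0.32) = 8.87% / 0.99 = 8.9596%
R_f (intercept) = 4.75% − 0.32 × 8.9596% = 1.8829%
E(R_Jory) = R_f + β × MRP = 1.8829% + 0.75 × 8.9596% = 8.60%

8.60%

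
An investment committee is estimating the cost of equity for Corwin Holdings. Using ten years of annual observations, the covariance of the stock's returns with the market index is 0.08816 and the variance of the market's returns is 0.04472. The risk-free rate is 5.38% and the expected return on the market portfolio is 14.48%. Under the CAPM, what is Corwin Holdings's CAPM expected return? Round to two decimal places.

β = Cov(R_i, R_m) / Var(R_m) = 0.08816 / 0.04472 = 1.9714
MRP = 14.48% − 5.38% = 9.10%
E(R) = R_f + β × MRP = 5.38% + 1.9714 × 9.10% = 23.32%

23.32%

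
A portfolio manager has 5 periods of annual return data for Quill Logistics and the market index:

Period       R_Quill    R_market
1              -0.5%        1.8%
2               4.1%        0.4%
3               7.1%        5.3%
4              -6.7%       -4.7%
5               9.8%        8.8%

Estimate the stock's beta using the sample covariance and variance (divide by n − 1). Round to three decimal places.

1.192

Mean R_i = (-0.5 + 4.1 + 7.1 − 6.7 + 9.8) / 5 = 2.7600%
Mean R_m = (1.8 + 0.4 + 5.3 − 4.7 + 8.8) / 5 = 2.3200%
Σ(R_i − R̄_i)(R_m − R̄_m) = 124.0840  ⇒  Cov = 124.0840 / 4 = 31.0210
Σ(R_m − R̄_m)² = 104.1080  ⇒  Var(R_m) = 104.1080 / 4 = 26.0270
β = Cov / Var(R_m) = 31.0210 / 26.0270 = 1.1919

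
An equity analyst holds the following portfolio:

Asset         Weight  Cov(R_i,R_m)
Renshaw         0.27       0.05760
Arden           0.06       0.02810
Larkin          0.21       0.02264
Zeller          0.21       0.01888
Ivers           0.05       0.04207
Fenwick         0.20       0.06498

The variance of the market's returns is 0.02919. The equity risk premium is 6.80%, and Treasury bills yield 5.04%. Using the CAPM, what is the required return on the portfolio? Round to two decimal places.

14.60%

β_Renshaw = 0.05760 / 0.02919 = 1.9733
β_Arden = 0.02810 / 0.02919 = 0.9627
β_Larkin = 0.02264 / 0.02919 = 0.7756
β_Zeller = 0.01888 / 0.02919 = 0.6468
β_Ivers = 0.04207 / 0.02919 = 1.4412
β_Fenwick = 0.06498 / 0.02919 = 2.2261
β_P = Σ w_i β_i = 0.27×1.9733 + 0.06×0.9627 + 0.21×0.7756 + 0.21×0.6468 + 0.05×1.4412 + 0.20×2.2261 = 1.4065
E(R_P) = R_f + β_P × MRP = 5.04% + 1.4065 × 6.80% = 14.60%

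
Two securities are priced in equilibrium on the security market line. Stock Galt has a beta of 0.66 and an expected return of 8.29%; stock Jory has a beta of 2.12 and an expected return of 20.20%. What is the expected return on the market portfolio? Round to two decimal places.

11.06%

Both satisfy E(R) = R_f + β·MRP, so the slope of the SML is
MRP = (20.20% − 8.29%) / (2.12 − 0.66) = 11.91% / 1.46 = 8.1575%
R_f = E(R_Galt) − β_Galt·MRP = 8.29% − 0.66 × 8.1575% = 2.9061%
E(R_m) = R_f + MRP = 2.9061% + 8.1575% = 11.06%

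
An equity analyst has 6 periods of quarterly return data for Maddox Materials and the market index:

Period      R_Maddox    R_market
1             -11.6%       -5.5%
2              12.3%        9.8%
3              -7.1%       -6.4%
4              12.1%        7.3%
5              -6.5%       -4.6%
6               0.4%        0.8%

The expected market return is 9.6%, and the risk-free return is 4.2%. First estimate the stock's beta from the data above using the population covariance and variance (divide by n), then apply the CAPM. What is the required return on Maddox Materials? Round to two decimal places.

11.97%

Mean R_i = (-11.6 + 12.3 − 7.1 + 12.1 − 6.5 + 0.4) / 6 = -0.0667%
Mean R_m = (-5.5 + 9.8 − 6.4 + 7.3 − 4.6 + 0.8) / 6 = 0.2333%
Σ(R_i − R̄_i)(R_m − R̄_m) = 348.4233  ⇒  Cov = 348.4233 / 6 = 58.0706
Σ(R_m − R̄_m)² = 242.0133  ⇒  Var(R_m) = 242.0133 / 6 = 40.3356
β = Cov / Var(R_m) = 58.0706 / 40.3356 = 1.4397
MRP = 9.6% − 4.2% = 5.40%
E(R) = R_f + β × MRP = 4.2% + 1.4397 × 5.4% = 11.97%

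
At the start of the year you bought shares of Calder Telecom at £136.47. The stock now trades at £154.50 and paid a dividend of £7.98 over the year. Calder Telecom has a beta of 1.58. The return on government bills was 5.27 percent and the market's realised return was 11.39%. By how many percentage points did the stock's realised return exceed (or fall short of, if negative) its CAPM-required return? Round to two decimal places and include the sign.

Realised HPR = (P1 + D1 − P0) / P0 = (154.50 + 7.98 − 136.47) / 136.47 = 26.01 / 136.47 = 19.0591%
MRP = 11.39% − 5.27% = 6.12%
CAPM required = R_f + β·MRP = 5.27% + 1.58 × 6.12% = 14.9396%
α = realised − required = 19.0591% − 14.9396% = +4.12%

+4.12%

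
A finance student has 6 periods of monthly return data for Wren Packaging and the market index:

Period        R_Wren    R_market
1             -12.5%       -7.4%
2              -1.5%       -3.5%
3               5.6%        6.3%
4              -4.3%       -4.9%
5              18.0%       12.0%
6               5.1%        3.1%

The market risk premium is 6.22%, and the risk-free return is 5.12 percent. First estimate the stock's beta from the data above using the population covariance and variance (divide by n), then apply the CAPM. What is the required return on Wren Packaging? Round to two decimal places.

13.50%

Mean R_i = (-12.5 − 1.5 + 5.6 − 4.3 + 18.0 + 5.1) / 6 = 1.7333%
Mean R_m = (-7.4 − 3.5 + 6.3 − 4.9 + 12.0 + 3.1) / 6 = 0.9333%
Σ(R_i − R̄_i)(R_m − R̄_m) = 376.2033  ⇒  Cov = 376.2033 / 6 = 62.7006
Σ(R_m − R̄_m)² = 279.0933  ⇒  Var(R_m) = 279.0933 / 6 = 46.5156
β = Cov / Var(R_m) = 62.7006 / 46.5156 = 1.3479
E(R) = R_f + β × MRP = 5.12% + 1.3479 × 6.22% = 13.50%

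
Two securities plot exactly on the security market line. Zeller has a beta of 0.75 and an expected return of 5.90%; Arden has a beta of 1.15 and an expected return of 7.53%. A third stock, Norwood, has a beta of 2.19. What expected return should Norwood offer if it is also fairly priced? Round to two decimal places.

11.77%

MRP (SML slope) = (7.53% − 5.90%) / (1.15 − 0.75) = 1.63% / 0.40 = 4.0750%
R_f (intercept) = 5.90% − 0.75 × 4.0750% = 2.8438%
E(R_Norwood) = R_f + β × MRP = 2.8438% + 2.19 × 4.0750% = 11.77%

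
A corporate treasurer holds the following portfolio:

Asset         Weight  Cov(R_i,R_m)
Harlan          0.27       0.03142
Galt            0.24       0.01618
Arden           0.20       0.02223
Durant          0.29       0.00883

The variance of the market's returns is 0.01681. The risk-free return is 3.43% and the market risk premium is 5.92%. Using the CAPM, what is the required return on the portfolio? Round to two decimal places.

β_Harlan = 0.03142 / 0.01681 = 1.8691
β_Galt = 0.01618 / 0.01681 = 0.9625
β_Arden = 0.02223 / 0.01681 = 1.3224
β_Durant = 0.00883 / 0.01681 = 0.5253
β_P = Σ w_i β_i = 0.27×1.8691 + 0.24×0.9625 + 0.20×1.3224 + 0.29×0.5253 = 1.1525
E(R_P) = R_f + β_P × MRP = 3.43% + 1.1525 × 5.92% = 10.25%

10.25%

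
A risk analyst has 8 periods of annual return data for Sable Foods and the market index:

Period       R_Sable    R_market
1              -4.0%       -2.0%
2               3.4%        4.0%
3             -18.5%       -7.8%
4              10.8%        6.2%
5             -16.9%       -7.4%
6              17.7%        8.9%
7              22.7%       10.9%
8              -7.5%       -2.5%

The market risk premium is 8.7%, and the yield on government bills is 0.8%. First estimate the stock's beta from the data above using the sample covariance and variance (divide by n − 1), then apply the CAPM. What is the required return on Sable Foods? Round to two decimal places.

Mean R_i = (-4.0 + 3.4 − 18.5 + 10.8 − 16.9 + 17.7 + 22.7 − 7.5) / 8 = 0.9625%
Mean R_m = (-2.0 + 4.0 − 7.8 + 6.2 − 7.4 + 8.9 + 10.9 − 2.5) / 8 = 1.2875%
Σ(R_i − R̄_i)(R_m − R̄_m) = 771.7163  ⇒  Cov = 771.7163 / 7 = 110.2452
Σ(R_m − R̄_m)² = 365.0488  ⇒  Var(R_m) = 365.0488 / 7 = 52.1498
β = Cov / Var(R_m) = 110.2452 / 52.1498 = 2.1140
E(R) = R_f + β × MRP = 0.8% + 2.1140 × 8.7% = 19.19%

19.19%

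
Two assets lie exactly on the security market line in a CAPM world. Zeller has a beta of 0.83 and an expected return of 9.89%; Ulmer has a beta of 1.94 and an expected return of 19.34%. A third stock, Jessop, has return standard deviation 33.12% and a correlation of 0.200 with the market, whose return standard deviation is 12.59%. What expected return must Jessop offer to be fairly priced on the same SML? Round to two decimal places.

MRP = (19.34% − 9.89%) / (1.94 − 0.83) = 8.5135%
R_f = 9.89% − 0.83 × 8.5135% = 2.8238%
β_Jessop = ρ·σ_i/σ_m = 0.200 × 33.12 / 12.59 = 0.5261
E(R_Jessop) = R_f + β × MRP = 2.8238% + 0.5261 × 8.5135% = 7.30%

7.30%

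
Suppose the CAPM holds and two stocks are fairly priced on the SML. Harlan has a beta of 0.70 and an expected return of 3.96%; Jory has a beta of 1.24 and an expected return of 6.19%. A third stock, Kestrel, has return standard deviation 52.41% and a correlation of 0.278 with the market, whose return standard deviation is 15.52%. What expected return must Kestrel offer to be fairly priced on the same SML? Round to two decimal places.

MRP = (6.19% − 3.96%) / (1.24 − 0.70) = 4.1296%
R_f = 3.96% − 0.70 × 4.1296% = 1.0693%
β_Kestrel = ρ·σ_i/σ_m = 0.278 × 52.41 / 15.52 = 0.9388
E(R_Kestrel) = R_f + β × MRP = 1.0693% + 0.9388 × 4.1296% = 4.95%

4.95%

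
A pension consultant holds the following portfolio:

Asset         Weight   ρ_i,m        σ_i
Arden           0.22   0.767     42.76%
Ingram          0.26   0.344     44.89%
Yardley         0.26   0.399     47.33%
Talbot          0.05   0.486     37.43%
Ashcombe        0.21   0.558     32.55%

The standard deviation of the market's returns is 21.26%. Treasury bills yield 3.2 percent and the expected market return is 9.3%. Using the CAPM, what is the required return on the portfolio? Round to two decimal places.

9.19%

β_Arden = 0.767 × 42.76% / 21.26% = 1.5427
β_Ingram = 0.344 × 44.89% / 21.26% = 0.7263
β_Yardley = 0.399 × 47.33% / 21.26% = 0.8883
β_Talbot = 0.486 × 37.43% / 21.26% = 0.8556
β_Ashcombe = 0.558 × 32.55% / 21.26% = 0.8543
β_P = Σ w_i β_i = 0.22×1.5427 + 0.26×0.7263 + 0.26×0.8883 + 0.05×0.8556 + 0.21×0.8543 = 0.9814
MRP = 9.3% − 3.2% = 6.10%
E(R_P) = R_f + β_P × MRP = 3.2% + 0.9814 × 6.1% = 9.19%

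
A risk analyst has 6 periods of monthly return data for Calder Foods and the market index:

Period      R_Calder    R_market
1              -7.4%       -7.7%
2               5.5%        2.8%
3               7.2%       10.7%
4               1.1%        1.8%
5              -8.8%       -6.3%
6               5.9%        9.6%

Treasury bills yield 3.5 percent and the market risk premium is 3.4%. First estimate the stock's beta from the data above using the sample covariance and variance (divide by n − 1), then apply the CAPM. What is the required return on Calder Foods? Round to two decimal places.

6.44%

Mean R_i = (-7.4 + 5.5 + 7.2 + 1.1 − 8.8 + 5.9) / 6 = 0.5833%
Mean R_m = (-7.7 + 2.8 + 10.7 + 1.8 − 6.3 + 9.6) / 6 = 1.8167%
Σ(R_i − R̄_i)(R_m − R̄_m) = 257.1217  ⇒  Cov = 257.1217 / 5 = 51.4243
Σ(R_m − R̄_m)² = 296.9083  ⇒  Var(R_m) = 296.9083 / 5 = 59.3817
β = Cov / Var(R_m) = 51.4243 / 59.3817 = 0.8660
E(R) = R_f + β × MRP = 3.5% + 0.8660 × 3.4% = 6.44%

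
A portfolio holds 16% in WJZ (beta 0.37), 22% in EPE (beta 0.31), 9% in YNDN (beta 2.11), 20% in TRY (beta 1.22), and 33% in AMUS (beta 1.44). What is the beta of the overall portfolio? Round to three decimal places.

1.037

β_P = Σ w_i β_i = 0.16×0.37 + 0.22×0.31 + 0.09×2.11 + 0.20×1.22 + 0.33×1.44 = 1.0365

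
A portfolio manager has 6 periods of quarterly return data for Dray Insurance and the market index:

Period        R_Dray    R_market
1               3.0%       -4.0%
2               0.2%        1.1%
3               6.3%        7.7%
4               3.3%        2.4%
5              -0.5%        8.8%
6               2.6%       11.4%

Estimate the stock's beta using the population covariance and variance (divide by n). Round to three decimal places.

0.011

Mean R_i = (3.0 + 0.2 + 6.3 + 3.3 − 0.5 + 2.6) / 6 = 2.4833%
Mean R_m = (-4.0 + 1.1 + 7.7 + 2.4 + 8.8 + 11.4) / 6 = 4.5667%
Σ(R_i − R̄_i)(R_m − R̄_m) = 1.8467  ⇒  Cov = 1.8467 / 6 = 0.3078
Σ(R_m − R̄_m)² = 164.5333  ⇒  Var(R_m) = 164.5333 / 6 = 27.4222
β = Cov / Var(R_m) = 0.3078 / 27.4222 = 0.0112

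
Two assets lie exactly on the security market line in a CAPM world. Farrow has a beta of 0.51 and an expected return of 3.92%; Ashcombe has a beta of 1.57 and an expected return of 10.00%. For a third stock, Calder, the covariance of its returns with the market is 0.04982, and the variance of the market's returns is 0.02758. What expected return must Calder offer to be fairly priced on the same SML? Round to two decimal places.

MRP = (10.00% − 3.92%) / (1.57 − 0.51) = 5.7358%
R_f = 3.92% − 0.51 × 5.7358% = 0.9947%
β_Calder = Cov / Var(R_m) = 0.04982 / 0.02758 = 1.8064
E(R_Calder) = R_f + β × MRP = 0.9947% + 1.8064 × 5.7358% = 11.36%

11.36%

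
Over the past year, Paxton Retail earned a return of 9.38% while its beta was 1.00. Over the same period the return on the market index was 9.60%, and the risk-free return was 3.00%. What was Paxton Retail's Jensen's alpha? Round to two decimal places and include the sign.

-0.22%

Market excess return = 9.60% − 3.00% = 6.60%
CAPM benchmark = R_f + β(R_m − R_f) = 3.00% + 1.00 × 6.60% = 9.6000%
α = actual − benchmark = 9.38% − 9.6000% = -0.22%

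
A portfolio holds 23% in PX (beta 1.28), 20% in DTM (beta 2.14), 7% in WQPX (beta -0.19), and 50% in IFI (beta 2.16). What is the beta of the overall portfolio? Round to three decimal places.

β_P = Σ w_i β_i = 0.23×1.28 + 0.20×2.14 + 0.07×-0.19 + 0.50×2.16 = 1.7891

1.789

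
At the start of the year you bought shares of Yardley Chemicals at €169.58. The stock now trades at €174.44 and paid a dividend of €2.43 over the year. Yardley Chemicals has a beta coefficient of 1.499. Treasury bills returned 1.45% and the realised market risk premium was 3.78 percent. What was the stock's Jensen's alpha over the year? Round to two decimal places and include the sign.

Realised HPR = (P1 + D1 − P0) / P0 = (174.44 + 2.43 − 169.58) / 169.58 = 7.29 / 169.58 = 4.2989%
CAPM required = R_f + β·MRP = 1.45% + 1.499 × 3.78% = 7.11622%
α = realised − required = 4.2989% − 7.11622% = -2.82%

-2.82%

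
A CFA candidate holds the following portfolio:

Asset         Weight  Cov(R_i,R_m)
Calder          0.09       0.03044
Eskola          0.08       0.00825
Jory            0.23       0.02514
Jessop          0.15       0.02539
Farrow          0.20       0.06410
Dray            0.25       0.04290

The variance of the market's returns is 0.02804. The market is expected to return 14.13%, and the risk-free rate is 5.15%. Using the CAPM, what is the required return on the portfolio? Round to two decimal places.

16.85%

β_Calder = 0.03044 / 0.02804 = 1.0856
β_Eskola = 0.00825 / 0.02804 = 0.2942
β_Jory = 0.02514 / 0.02804 = 0.8966
β_Jessop = 0.02539 / 0.02804 = 0.9055
β_Farrow = 0.06410 / 0.02804 = 2.2860
β_Dray = 0.04290 / 0.02804 = 1.5300
β_P = Σ w_i β_i = 0.09×1.0856 + 0.08×0.2942 + 0.23×0.8966 + 0.15×0.9055 + 0.20×2.2860 + 0.25×1.5300 = 1.3030
MRP = 14.13% − 5.15% = 8.98%
E(R_P) = R_f + β_P × MRP = 5.15% + 1.3030 × 8.98% = 16.85%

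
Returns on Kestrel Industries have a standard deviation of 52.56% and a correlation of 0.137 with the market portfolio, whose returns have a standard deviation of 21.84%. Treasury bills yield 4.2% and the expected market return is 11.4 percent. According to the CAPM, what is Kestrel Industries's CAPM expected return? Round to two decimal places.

6.57%

β = ρ × σ_i / σ_m = 0.137 × 52.56% / 21.84% = 0.3297
MRP = 11.4% − 4.2% = 7.20%
E(R) = 4.2% + 0.3297 × 7.2% = 6.57%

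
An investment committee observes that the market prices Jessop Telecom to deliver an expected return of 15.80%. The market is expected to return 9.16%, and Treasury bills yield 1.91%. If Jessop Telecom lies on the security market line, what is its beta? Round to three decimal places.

1.916

MRP = 9.16% − 1.91% = 7.25%
β = (E(R) − R_f) / MRP = (15.80% − 1.91%) / 7.25% = 13.89% / 7.25% = 1.916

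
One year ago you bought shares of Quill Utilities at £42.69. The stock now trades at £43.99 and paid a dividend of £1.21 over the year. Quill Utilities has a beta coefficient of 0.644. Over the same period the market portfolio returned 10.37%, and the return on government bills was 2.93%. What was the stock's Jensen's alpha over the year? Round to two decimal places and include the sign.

-1.84%

Realised HPR = (P1 + D1 − P0) / P0 = (43.99 + 1.21 − 42.69) / 42.69 = 2.51 / 42.69 = 5.8796%
MRP = 10.37% − 2.93% = 7.44%
CAPM required = R_f + β·MRP = 2.93% + 0.644 × 7.44% = 7.72136%
α = realised − required = 5.8796% − 7.72136% = -1.84%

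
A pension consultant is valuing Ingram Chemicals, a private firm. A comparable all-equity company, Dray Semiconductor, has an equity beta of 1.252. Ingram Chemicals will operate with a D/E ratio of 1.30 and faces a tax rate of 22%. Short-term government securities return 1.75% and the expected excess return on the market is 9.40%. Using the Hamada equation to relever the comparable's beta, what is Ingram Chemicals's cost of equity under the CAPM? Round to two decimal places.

25.45%

β_L = β_U × [1 + (1 − t)(D/E)] = 1.252 × [1 + (1 − 0.22) × 1.30]
    = 1.252 × [1 + 0.78 × 1.30] = 1.252 × 2.0140 = 2.5215
E(R) = R_f + β_L × MRP = 1.75% + 2.5215 × 9.40% = 25.45%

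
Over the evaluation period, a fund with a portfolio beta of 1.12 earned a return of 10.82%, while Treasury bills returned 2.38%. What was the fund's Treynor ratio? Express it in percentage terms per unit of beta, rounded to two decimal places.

7.54%

Treynor = (R_P − R_f) / β_P = (10.82% − 2.38%) / 1.1200 = 8.44% / 1.1200 = 7.54%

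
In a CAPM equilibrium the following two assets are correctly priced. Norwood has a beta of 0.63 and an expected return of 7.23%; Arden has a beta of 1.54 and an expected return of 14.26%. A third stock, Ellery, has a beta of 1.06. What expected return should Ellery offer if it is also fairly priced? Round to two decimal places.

MRP (SML slope) = (14.26% − 7.23%) / (1.54 − 0.63) = 7.03% / 0.91 = 7.7253%
R_f (intercept) = 7.23% − 0.63 × 7.7253% = 2.3631%
E(R_Ellery) = R_f + β × MRP = 2.3631% + 1.06 × 7.7253% = 10.55%

10.55%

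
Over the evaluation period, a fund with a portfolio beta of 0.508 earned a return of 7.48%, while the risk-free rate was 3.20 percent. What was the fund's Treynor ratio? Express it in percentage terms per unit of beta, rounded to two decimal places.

8.43%

Treynor = (R_P − R_f) / β_P = (7.48% − 3.20%) / 0.5080 = 4.28% / 0.5080 = 8.43%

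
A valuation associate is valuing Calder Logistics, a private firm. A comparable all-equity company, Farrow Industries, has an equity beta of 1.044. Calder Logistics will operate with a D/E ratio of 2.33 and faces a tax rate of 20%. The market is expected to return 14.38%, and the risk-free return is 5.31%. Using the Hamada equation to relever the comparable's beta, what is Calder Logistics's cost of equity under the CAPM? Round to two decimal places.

32.43%

β_L = β_U × [1 + (1 − t)(D/E)] = 1.044 × [1 + (1 − 0.20) × 2.33]
    = 1.044 × [1 + 0.80 × 2.33] = 1.044 × 2.8640 = 2.9900
MRP = 14.38% − 5.31% = 9.07%
E(R) = R_f + β_L × MRP = 5.31% + 2.9900 × 9.07% = 32.43%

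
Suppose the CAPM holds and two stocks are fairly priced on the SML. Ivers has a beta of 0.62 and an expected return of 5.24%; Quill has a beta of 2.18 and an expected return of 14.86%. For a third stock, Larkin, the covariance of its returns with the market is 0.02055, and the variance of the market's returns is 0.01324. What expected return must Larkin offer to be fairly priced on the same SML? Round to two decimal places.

10.99%

MRP = (14.86% − 5.24%) / (2.18 − 0.62) = 6.1667%
R_f = 5.24% − 0.62 × 6.1667% = 1.4166%
β_Larkin = Cov / Var(R_m) = 0.02055 / 0.01324 = 1.5521
E(R_Larkin) = R_f + β × MRP = 1.4166% + 1.5521 × 6.1667% = 10.99%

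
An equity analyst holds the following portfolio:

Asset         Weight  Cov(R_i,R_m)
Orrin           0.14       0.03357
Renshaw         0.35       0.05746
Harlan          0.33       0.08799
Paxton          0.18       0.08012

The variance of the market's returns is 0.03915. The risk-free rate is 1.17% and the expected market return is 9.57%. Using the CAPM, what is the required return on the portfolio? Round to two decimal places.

β_Orrin = 0.03357 / 0.03915 = 0.8575
β_Renshaw = 0.05746 / 0.03915 = 1.4677
β_Harlan = 0.08799 / 0.03915 = 2.2475
β_Paxton = 0.08012 / 0.03915 = 2.0465
β_P = Σ w_i β_i = 0.14×0.8575 + 0.35×1.4677 + 0.33×2.2475 + 0.18×2.0465 = 1.7438
MRP = 9.57% − 1.17% = 8.40%
E(R_P) = R_f + β_P × MRP = 1.17% + 1.7438 × 8.40% = 15.82%

15.82%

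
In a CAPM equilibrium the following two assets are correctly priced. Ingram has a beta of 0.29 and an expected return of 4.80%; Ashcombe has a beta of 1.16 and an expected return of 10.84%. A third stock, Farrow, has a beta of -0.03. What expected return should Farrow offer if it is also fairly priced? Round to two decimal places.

MRP (SML slope) = (10.84% − 4.80%) / (1.16 − 0.29) = 6.04% / 0.87 = 6.9425%
R_f (intercept) = 4.80% − 0.29 × 6.9425% = 2.7867%
E(R_Farrow) = R_f + β × MRP = 2.7867% + -0.03 × 6.9425% = 2.58%

2.58%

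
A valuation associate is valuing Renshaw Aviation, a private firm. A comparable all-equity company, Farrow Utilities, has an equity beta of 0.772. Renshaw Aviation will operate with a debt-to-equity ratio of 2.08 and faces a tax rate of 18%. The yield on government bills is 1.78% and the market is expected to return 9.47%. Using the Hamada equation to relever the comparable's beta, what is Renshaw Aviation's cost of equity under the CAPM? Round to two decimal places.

17.84%

β_L = β_U × [1 + (1 − t)(D/E)] = 0.772 × [1 + (1 − 0.18) × 2.08]
    = 0.772 × [1 + 0.82 × 2.08] = 0.772 × 2.7056 = 2.0887
MRP = 9.47% − 1.78% = 7.69%
E(R) = R_f + β_L × MRP = 1.78% + 2.0887 × 7.69% = 17.84%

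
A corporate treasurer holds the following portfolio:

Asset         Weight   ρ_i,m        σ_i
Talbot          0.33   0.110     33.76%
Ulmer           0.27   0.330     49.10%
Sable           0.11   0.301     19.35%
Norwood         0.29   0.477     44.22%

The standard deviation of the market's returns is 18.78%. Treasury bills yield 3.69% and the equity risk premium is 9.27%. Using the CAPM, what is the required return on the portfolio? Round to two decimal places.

9.79%

β_Talbot = 0.110 × 33.76% / 18.78% = 0.1977
β_Ulmer = 0.330 × 49.10% / 18.78% = 0.8628
β_Sable = 0.301 × 19.35% / 18.78% = 0.3101
β_Norwood = 0.477 × 44.22% / 18.78% = 1.1232
β_P = Σ w_i β_i = 0.33×0.1977 + 0.27×0.8628 + 0.11×0.3101 + 0.29×1.1232 = 0.6580
E(R_P) = R_f + β_P × MRP = 3.69% + 0.6580 × 9.27% = 9.79%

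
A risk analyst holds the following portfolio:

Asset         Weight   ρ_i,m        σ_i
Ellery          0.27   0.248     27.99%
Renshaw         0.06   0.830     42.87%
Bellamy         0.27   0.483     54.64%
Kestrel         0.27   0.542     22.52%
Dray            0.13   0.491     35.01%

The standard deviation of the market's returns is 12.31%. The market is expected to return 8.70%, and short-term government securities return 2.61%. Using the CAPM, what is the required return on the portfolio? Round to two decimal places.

10.85%

β_Ellery = 0.248 × 27.99% / 12.31% = 0.5639
β_Renshaw = 0.830 × 42.87% / 12.31% = 2.8905
β_Bellamy = 0.483 × 54.64% / 12.31% = 2.1439
β_Kestrel = 0.542 × 22.52% / 12.31% = 0.9915
β_Dray = 0.491 × 35.01% / 12.31% = 1.3964
β_P = Σ w_i β_i = 0.27×0.5639 + 0.06×2.8905 + 0.27×2.1439 + 0.27×0.9915 + 0.13×1.3964 = 1.3538
MRP = 8.70% − 2.61% = 6.09%
E(R_P) = R_f + β_P × MRP = 2.61% + 1.3538 × 6.09% = 10.85%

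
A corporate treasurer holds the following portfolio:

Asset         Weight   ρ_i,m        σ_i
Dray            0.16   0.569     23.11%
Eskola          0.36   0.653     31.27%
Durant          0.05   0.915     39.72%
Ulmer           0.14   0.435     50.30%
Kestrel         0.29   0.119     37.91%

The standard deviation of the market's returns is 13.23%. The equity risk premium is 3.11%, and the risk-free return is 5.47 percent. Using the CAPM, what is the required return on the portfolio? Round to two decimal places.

β_Dray = 0.569 × 23.11% / 13.23% = 0.9939
β_Eskola = 0.653 × 31.27% / 13.23% = 1.5434
β_Durant = 0.915 × 39.72% / 13.23% = 2.7471
β_Ulmer = 0.435 × 50.30% / 13.23% = 1.6539
β_Kestrel = 0.119 × 37.91% / 13.23% = 0.3410
β_P = Σ w_i β_i = 0.16×0.9939 + 0.36×1.5434 + 0.05×2.7471 + 0.14×1.6539 + 0.29×0.3410 = 1.1824
E(R_P) = R_f + β_P × MRP = 5.47% + 1.1824 × 3.11% = 9.15%

9.15%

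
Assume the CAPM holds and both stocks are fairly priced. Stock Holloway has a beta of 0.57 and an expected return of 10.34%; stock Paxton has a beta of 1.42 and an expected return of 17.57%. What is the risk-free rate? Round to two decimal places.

Both satisfy E(R) = R_f + β·MRP, so the slope of the SML is
MRP = (17.57% − 10.34%) / (1.42 − 0.57) = 7.23% / 0.85 = 8.5059%
R_f = E(R_Holloway) − β_Holloway·MRP = 10.34% − 0.57 × 8.5059% = 5.4916%

5.49%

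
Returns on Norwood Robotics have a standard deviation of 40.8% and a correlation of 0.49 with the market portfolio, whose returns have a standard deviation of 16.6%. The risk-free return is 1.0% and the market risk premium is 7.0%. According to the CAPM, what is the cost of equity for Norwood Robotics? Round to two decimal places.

9.43%

β = ρ × σ_i / σ_m = 0.49 × 40.8% / 16.6% = 1.2043
E(R) = 1.0% + 1.2043 × 7.0% = 9.43%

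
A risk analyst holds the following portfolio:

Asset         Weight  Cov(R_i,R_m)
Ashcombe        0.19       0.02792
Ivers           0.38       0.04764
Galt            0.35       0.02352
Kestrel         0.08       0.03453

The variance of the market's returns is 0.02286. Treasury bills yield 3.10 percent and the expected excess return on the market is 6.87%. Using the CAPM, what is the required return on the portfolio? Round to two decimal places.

13.44%

β_Ashcombe = 0.02792 / 0.02286 = 1.2213
β_Ivers = 0.04764 / 0.02286 = 2.0840
β_Galt = 0.02352 / 0.02286 = 1.0289
β_Kestrel = 0.03453 / 0.02286 = 1.5105
β_P = Σ w_i β_i = 0.19×1.2213 + 0.38×2.0840 + 0.35×1.0289 + 0.08×1.5105 = 1.5049
E(R_P) = R_f + β_P × MRP = 3.10% + 1.5049 × 6.87% = 13.44%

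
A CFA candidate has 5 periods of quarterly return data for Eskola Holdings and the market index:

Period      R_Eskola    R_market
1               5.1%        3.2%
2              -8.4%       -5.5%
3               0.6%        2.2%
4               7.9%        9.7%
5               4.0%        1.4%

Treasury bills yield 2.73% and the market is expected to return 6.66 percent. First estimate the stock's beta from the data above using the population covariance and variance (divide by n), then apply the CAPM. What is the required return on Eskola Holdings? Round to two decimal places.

6.95%

Mean R_i = (5.1 − 8.4 + 0.6 + 7.9 + 4.0) / 5 = 1.8400%
Mean R_m = (3.2 − 5.5 + 2.2 + 9.7 + 1.4) / 5 = 2.2000%
Σ(R_i − R̄_i)(R_m − R̄_m) = 125.8300  ⇒  Cov = 125.8300 / 5 = 25.1660
Σ(R_m − R̄_m)² = 117.1800  ⇒  Var(R_m) = 117.1800 / 5 = 23.4360
β = Cov / Var(R_m) = 25.1660 / 23.4360 = 1.0738
MRP = 6.66% − 2.73% = 3.93%
E(R) = R_f + β × MRP = 2.73% + 1.0738 × 3.93% = 6.95%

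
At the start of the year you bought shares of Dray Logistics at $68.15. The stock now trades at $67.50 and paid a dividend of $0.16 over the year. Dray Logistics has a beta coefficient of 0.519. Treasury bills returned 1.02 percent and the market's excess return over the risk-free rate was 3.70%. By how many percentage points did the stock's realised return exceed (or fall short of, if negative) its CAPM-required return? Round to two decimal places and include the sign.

Realised HPR = (P1 + D1 − P0) / P0 = (67.50 + 0.16 − 68.15) / 68.15 = -0.49 / 68.15 = -0.7190%
CAPM required = R_f + β·MRP = 1.02% + 0.519 × 3.70% = 2.94030%
α = realised − required = -0.7190% − 2.94030% = -3.66%

-3.66%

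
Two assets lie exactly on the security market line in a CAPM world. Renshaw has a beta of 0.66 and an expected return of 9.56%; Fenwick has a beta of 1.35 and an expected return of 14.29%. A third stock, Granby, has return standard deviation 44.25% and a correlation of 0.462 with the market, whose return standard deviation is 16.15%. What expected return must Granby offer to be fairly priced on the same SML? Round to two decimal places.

MRP = (14.29% − 9.56%) / (1.35 − 0.66) = 6.8551%
R_f = 9.56% − 0.66 × 6.8551% = 5.0356%
β_Granby = ρ·σ_i/σ_m = 0.462 × 44.25 / 16.15 = 1.2659
E(R_Granby) = R_f + β × MRP = 5.0356% + 1.2659 × 6.8551% = 13.71%

13.71%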